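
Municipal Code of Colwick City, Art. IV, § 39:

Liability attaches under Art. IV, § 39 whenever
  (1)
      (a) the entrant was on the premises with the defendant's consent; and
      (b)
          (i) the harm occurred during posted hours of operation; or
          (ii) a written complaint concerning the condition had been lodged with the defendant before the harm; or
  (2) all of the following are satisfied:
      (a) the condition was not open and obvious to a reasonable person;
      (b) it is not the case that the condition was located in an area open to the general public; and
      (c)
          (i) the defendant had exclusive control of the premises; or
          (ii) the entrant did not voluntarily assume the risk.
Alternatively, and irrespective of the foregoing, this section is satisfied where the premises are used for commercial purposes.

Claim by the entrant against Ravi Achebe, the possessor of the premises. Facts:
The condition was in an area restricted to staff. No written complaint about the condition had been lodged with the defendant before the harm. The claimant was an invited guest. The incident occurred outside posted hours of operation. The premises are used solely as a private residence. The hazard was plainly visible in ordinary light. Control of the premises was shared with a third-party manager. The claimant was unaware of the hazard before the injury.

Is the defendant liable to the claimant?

No — not liable.

(a) consent to enter — met.
(i) during posted hours — fails.
(ii) complaint lodged — not met.
(b): F OR F → false.
So (1) is not satisfied (T AND F).
(a) not open/obvious — fails.
(b) not (public area) — holds.
(i) exclusive control — not met.
(ii) no assumed risk — met.
(c): F OR T → true.
(2) = F AND T AND T = false.
Overall: F OR F → false.
Exception (commercial use) — not satisfied.
Result: main false OR exception false → false.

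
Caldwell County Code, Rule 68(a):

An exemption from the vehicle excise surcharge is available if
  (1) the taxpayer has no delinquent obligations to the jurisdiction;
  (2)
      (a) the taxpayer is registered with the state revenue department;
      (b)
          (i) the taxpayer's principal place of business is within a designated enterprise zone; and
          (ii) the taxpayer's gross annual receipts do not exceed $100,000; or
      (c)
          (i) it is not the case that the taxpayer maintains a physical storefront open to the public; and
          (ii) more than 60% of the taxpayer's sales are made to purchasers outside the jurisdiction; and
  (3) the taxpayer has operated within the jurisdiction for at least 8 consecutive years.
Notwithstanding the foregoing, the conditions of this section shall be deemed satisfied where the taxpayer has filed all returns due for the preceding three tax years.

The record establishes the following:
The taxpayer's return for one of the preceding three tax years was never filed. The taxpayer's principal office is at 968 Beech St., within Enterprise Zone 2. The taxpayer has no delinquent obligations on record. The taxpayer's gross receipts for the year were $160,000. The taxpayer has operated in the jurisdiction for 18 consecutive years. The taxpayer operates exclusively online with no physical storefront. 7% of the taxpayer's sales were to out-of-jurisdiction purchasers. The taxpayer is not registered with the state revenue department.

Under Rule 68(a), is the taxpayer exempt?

(1) no delinquency — met.
(a) state-registered — not satisfied.
(i) in enterprise zone — met.
(ii) receipts ≤ $100,000 — not satisfied.
So (b) is not satisfied (T AND F).
(i) not (has storefront) — holds.
(ii) >60% out-of-jur. sales — fails.
So (c) is not satisfied (T AND F).
So (2) is not satisfied (F OR F OR F).
(3) ≥ 8 yrs in jurisdiction — met.
So Overall is not satisfied (T AND F AND T).
Exception (returns current) — not satisfied.
Result: main false OR exception false → false.

No — not exempt.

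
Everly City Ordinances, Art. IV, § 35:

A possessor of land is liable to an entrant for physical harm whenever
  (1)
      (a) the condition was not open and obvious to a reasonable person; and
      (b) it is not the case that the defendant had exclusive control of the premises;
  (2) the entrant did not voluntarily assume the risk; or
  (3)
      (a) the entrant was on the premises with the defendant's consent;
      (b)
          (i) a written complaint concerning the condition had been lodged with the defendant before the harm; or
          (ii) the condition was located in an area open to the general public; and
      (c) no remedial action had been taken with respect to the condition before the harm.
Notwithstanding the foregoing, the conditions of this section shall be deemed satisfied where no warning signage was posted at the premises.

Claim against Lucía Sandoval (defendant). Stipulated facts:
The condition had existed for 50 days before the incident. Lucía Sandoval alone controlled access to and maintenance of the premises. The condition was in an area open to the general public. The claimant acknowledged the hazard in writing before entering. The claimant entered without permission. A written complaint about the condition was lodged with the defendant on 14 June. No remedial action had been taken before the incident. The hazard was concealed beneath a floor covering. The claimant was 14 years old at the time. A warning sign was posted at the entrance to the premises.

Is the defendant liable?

(a) not open/obvious — met.
(b) not (exclusive control) — not met.
(1) = T AND F = false.
(2) no assumed risk — fails.
(a) consent to enter — fails.
(i) complaint lodged — met.
(ii) public area — met.
(b) = T OR T = true.
(c) no remedial action — met.
(3): F AND T AND T → false.
So Overall is not satisfied (F OR F OR F).
Exception (no signage posted) — not satisfied.
Result: main false OR exception false → false.

No — not liable.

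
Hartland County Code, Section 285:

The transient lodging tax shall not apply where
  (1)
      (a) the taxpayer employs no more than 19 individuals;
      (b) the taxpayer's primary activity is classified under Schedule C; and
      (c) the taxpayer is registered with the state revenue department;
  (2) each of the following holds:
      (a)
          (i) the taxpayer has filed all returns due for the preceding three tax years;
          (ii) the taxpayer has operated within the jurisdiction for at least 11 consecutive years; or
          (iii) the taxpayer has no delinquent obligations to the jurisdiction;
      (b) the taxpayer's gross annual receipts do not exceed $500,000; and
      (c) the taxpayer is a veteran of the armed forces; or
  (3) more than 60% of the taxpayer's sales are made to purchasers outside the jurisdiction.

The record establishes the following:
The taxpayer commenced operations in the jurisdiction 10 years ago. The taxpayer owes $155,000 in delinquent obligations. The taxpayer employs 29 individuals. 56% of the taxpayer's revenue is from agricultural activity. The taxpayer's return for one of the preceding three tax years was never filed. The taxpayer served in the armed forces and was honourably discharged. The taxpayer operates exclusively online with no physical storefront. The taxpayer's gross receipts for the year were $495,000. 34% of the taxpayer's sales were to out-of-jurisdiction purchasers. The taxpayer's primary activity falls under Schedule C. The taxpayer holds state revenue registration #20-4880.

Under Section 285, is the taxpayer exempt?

No — not exempt.

(a) ≤ 19 employees — not satisfied.
(b) Schedule C activity — met.
(c) state-registered — satisfied.
So (1) is not satisfied (F AND T AND T).
(i) returns current — fails.
(ii) ≥ 11 yrs in jurisdiction — not met.
(iii) no delinquency — fails.
(a) = F OR F OR F = false.
(b) receipts ≤ $500,000 — satisfied.
(c) veteran — holds.
(2) = F AND T AND T = false.
(3) >60% out-of-jur. sales — fails.
Overall = F OR F OR F = false.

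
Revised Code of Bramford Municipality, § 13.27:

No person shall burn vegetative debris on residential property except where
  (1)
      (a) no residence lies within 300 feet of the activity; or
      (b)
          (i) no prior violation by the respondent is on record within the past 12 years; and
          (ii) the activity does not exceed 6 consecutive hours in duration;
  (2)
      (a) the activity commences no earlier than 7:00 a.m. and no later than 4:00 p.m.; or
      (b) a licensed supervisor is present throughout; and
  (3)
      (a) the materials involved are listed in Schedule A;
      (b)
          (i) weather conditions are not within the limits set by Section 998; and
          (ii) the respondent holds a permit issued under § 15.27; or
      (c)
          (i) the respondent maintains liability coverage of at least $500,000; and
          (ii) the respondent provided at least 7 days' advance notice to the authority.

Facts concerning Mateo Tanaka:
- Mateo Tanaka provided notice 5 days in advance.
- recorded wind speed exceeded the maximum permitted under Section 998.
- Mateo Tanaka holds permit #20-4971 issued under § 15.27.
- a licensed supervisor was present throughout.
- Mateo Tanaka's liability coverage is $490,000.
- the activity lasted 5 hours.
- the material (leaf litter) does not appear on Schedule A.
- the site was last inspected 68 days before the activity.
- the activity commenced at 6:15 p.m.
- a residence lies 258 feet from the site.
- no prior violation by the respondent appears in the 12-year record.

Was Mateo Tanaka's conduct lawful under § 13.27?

Yes — lawful.

(a) no residence in 300 ft — not satisfied.
(i) no prior violation — met.
(ii) ≤ 6 hrs duration — holds.
(b) = T AND T = true.
So (1) is satisfied (F OR T).
(a) start within hours — fails.
(b) supervisor present — holds.
So (2) is satisfied (F OR T).
(a) Schedule A material — fails.
(i) not (weather ok) — met.
(ii) holds permit — holds.
(b): T AND T → true.
(i) coverage ≥ $500,000 — fails.
(ii) ≥7 days' notice — fails.
(c) = F AND F = false.
So (3) is satisfied (F OR T OR F).
Overall: T AND T AND T → true.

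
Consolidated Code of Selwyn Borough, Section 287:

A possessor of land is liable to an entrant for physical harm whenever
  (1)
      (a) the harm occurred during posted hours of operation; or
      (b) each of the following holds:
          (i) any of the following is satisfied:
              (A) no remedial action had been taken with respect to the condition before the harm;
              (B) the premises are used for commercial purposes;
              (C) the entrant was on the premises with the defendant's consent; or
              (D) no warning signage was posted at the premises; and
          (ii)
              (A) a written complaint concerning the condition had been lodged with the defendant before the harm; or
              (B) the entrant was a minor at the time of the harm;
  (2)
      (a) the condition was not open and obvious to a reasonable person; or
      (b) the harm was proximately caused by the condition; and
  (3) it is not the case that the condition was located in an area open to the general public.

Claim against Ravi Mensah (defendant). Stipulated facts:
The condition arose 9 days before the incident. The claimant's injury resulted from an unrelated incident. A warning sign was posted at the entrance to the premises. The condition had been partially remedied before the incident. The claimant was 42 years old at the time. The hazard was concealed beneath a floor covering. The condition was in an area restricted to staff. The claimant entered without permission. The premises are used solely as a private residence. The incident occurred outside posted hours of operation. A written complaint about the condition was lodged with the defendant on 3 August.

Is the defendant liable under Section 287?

No — not liable.

(a) during posted hours — not met.
(A) no remedial action — not met.
(B) commercial use — fails.
(C) consent to enter — not satisfied.
(D) no signage posted — fails.
(i) = F OR F OR F OR F = false.
(A) complaint lodged — satisfied.
(B) entrant a minor — fails.
(ii): T OR F → true.
(b) = F AND T = false.
So (1) is not satisfied (F OR F).
(a) not open/obvious — holds.
(b) proximate cause — fails.
(2) = T OR F = true.
(3) not (public area) — holds.
So Overall is not satisfied (F AND T AND T).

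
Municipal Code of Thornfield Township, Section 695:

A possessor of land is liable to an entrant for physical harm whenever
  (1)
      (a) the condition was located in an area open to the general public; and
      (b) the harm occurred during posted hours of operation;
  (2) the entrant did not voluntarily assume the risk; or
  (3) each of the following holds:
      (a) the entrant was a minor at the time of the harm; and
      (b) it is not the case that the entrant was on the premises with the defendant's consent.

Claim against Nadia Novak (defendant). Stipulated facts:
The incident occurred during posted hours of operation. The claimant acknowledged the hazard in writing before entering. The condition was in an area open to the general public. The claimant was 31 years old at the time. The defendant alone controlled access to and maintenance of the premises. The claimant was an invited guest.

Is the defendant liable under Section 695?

(a) public area — satisfied.
(b) during posted hours — met.
(1): T AND T → true.
(2) no assumed risk — not satisfied.
(a) entrant a minor — not satisfied.
(b) not (consent to enter) — fails.
So (3) is not satisfied (F AND F).
Overall: T OR F OR F → true.

Yes — liable.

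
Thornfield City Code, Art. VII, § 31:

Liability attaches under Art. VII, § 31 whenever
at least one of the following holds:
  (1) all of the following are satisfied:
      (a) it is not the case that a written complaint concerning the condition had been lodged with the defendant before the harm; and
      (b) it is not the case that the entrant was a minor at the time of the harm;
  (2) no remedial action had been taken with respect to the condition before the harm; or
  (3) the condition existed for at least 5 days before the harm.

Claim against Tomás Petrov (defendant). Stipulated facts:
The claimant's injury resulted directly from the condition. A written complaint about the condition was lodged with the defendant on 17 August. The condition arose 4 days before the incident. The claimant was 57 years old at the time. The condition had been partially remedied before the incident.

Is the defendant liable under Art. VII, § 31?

No — not liable.

(a) not (complaint lodged) — fails.
(b) not (entrant a minor) — met.
(1): F AND T → false.
(2) no remedial action — not satisfied.
(3) condition ≥5 days old — fails.
So Overall is not satisfied (F OR F OR F).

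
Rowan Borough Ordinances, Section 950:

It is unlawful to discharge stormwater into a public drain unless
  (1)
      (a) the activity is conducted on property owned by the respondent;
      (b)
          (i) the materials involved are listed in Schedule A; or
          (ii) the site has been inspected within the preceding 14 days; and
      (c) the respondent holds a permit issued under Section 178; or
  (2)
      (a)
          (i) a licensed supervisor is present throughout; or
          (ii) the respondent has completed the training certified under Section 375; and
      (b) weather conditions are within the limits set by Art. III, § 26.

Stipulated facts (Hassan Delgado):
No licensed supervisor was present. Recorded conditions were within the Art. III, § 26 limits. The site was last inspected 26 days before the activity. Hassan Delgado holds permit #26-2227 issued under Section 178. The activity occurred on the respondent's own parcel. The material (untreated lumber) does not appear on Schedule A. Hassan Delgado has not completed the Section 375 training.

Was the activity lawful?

No — unlawful.

(a) own property — met.
(i) Schedule A material — not met.
(ii) site inspected — not met.
So (b) is not satisfied (F OR F).
(c) holds permit — holds.
(1) = T AND F AND T = false.
(i) supervisor present — not met.
(ii) training certified — fails.
So (a) is not satisfied (F OR F).
(b) weather ok — satisfied.
(2) = F AND T = false.
Overall: F OR F → false.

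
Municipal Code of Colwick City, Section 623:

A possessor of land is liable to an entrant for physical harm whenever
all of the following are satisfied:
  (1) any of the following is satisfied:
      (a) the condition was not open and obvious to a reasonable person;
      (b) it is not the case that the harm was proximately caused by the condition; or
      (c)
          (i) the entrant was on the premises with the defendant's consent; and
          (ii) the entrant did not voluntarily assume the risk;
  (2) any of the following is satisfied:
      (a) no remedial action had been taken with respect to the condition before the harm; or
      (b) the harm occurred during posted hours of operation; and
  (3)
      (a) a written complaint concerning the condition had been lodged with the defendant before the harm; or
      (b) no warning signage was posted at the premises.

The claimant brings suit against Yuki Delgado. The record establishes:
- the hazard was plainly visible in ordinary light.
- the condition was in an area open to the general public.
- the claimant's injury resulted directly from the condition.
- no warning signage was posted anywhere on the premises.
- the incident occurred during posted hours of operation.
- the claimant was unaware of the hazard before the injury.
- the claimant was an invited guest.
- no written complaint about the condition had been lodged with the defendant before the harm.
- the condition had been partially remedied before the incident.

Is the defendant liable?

(a) not open/obvious — fails.
(b) not (proximate cause) — not satisfied.
(i) consent to enter — satisfied.
(ii) no assumed risk — met.
So (c) is satisfied (T AND T).
(1) = F OR F OR T = true.
(a) no remedial action — not satisfied.
(b) during posted hours — satisfied.
(2) = F OR T = true.
(a) complaint lodged — fails.
(b) no signage posted — satisfied.
So (3) is satisfied (F OR T).
Overall: T AND T AND T → true.

Yes — liable.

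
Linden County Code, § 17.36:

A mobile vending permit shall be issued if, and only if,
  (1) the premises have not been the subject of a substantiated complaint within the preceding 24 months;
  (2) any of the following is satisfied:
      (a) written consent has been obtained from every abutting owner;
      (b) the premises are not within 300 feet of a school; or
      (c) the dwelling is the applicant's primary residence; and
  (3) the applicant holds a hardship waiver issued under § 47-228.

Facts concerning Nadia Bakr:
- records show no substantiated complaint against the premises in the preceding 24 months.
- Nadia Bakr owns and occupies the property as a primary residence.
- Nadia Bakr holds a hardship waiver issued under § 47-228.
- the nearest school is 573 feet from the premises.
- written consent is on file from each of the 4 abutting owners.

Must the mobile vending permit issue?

Yes — granted.

(1) no complaint in 24 mo. — met.
(a) all abutters consent — satisfied.
(b) ≥300 ft from school — satisfied.
(c) primary residence — satisfied.
(2): T OR T OR T → true.
(3) hardship waiver — met.
So Overall is satisfied (T AND T AND T).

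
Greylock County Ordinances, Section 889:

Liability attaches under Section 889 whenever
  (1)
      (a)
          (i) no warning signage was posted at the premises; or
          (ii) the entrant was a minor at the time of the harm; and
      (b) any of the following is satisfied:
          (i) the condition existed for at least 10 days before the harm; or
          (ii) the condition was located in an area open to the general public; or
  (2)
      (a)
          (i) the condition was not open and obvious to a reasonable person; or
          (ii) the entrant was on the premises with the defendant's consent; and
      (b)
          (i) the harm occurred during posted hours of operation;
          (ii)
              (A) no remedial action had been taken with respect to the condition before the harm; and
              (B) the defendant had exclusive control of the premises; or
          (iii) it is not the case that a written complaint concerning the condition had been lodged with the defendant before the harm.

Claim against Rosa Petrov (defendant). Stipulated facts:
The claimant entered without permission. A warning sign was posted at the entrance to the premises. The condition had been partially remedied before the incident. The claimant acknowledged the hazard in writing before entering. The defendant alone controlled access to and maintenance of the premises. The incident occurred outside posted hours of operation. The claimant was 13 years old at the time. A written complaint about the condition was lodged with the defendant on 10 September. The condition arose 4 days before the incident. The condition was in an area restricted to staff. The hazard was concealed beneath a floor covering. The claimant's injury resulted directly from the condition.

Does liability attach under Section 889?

(i) no signage posted — not satisfied.
(ii) entrant a minor — met.
(a): F OR T → true.
(i) condition ≥10 days old — not met.
(ii) public area — fails.
So (b) is not satisfied (F OR F).
(1): T AND F → false.
(i) not open/obvious — met.
(ii) consent to enter — not satisfied.
(a): T OR F → true.
(i) during posted hours — not satisfied.
(A) no remedial action — fails.
(B) exclusive control — holds.
(ii) = F AND T = false.
(iii) not (complaint lodged) — not satisfied.
So (b) is not satisfied (F OR F OR F).
So (2) is not satisfied (T AND F).
Overall = F OR F = false.

No — not liable.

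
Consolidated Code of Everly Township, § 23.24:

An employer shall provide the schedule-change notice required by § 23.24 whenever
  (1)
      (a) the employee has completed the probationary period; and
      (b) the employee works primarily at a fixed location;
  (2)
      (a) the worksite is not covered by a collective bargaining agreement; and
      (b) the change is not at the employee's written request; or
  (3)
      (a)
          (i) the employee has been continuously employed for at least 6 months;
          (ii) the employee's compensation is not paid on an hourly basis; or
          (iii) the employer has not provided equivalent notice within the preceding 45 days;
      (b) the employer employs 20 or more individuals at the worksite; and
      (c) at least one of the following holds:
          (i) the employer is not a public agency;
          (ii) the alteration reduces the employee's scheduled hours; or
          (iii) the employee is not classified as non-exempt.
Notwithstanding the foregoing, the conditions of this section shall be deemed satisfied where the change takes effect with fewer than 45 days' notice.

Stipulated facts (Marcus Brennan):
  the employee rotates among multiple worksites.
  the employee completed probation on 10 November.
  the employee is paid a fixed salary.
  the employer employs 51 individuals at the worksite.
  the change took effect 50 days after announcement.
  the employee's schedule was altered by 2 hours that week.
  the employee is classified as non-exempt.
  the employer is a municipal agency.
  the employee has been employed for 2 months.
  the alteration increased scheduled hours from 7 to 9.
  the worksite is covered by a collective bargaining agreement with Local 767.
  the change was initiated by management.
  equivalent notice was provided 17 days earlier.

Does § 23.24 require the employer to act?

(a) past probation — satisfied.
(b) fixed location — not met.
So (1) is not satisfied (T AND F).
(a) no CBA — not satisfied.
(b) not employee-requested — met.
(2): F AND T → false.
(i) tenure ≥ 6 mo. — not met.
(ii) not (hourly-paid) — met.
(iii) no recent notice — not satisfied.
(a): F OR T OR F → true.
(b) ≥ 20 at site — holds.
(i) not (public agency) — not met.
(ii) hours reduced — not met.
(iii) not (non-exempt) — not met.
(c): F OR F OR F → false.
So (3) is not satisfied (T AND T AND F).
Overall = F OR F OR F = false.
Exception (< 45 days' notice) — not satisfied.
Result: main false OR exception false → false.

No — not required.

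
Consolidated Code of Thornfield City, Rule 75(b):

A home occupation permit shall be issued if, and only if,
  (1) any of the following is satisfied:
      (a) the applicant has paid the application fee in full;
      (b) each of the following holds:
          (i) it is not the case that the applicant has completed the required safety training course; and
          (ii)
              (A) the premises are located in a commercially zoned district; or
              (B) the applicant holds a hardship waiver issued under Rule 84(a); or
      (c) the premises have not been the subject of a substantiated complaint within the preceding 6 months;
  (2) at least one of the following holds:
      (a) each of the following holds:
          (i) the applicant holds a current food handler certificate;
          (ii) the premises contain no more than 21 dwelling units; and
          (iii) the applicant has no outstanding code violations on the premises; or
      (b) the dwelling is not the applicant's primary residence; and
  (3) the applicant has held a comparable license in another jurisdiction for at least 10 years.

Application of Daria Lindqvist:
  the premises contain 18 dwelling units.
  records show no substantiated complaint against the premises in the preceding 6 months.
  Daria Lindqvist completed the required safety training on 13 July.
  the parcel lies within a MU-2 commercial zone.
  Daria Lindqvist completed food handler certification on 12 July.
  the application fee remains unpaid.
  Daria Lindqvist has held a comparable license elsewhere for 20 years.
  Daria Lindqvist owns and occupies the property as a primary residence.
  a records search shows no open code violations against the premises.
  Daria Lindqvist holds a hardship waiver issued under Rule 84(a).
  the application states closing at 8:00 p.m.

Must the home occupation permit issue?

Yes — granted.

(a) fee paid — not met.
(i) not (safety training) — not satisfied.
(A) commercially zoned — holds.
(B) hardship waiver — met.
(ii): T OR T → true.
(b) = F AND T = false.
(c) no complaint in 6 mo. — holds.
(1): F OR F OR T → true.
(i) food handler cert. — holds.
(ii) ≤ 21 units — holds.
(iii) no code violations — satisfied.
(a): T AND T AND T → true.
(b) not (primary residence) — not satisfied.
(2) = T OR F = true.
(3) prior license ≥ 10 yr — satisfied.
Overall = T AND T AND T = true.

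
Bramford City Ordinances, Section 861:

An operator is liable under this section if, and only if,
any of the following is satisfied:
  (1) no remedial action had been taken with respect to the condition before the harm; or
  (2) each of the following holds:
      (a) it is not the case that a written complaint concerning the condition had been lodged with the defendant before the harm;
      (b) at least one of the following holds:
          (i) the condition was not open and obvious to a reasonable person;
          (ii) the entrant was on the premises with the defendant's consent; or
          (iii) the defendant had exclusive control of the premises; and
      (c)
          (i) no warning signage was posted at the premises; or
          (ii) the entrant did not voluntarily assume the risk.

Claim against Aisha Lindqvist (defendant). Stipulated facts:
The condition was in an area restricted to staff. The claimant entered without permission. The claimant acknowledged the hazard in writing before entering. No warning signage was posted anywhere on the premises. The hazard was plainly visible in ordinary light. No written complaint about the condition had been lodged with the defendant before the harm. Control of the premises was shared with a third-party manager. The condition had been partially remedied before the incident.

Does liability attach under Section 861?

(1) no remedial action — not satisfied.
(a) not (complaint lodged) — holds.
(i) not open/obvious — not met.
(ii) consent to enter — fails.
(iii) exclusive control — fails.
(b) = F OR F OR F = false.
(i) no signage posted — met.
(ii) no assumed risk — not satisfied.
(c): T OR F → true.
(2): T AND F AND T → false.
So Overall is not satisfied (F OR F).

No — not liable.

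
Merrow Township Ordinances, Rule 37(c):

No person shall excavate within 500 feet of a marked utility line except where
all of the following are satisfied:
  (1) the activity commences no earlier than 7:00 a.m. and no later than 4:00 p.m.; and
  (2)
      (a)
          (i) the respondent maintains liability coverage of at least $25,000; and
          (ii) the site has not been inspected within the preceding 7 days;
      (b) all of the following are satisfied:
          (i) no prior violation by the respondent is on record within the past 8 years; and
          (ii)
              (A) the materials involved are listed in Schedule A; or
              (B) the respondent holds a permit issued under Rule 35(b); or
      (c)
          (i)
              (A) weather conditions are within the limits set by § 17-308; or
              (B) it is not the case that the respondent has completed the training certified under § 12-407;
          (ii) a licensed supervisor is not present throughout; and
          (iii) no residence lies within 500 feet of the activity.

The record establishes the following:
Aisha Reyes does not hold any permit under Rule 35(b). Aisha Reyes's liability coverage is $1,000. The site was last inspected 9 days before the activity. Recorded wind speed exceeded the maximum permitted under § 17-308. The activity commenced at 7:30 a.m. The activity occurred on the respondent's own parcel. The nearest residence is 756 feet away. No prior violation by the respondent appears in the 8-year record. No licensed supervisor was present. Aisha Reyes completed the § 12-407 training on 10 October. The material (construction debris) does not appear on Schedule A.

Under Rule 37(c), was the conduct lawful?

No — unlawful.

(1) start within hours — met.
(i) coverage ≥ $25,000 — not satisfied.
(ii) not (site inspected) — met.
(a): F AND T → false.
(i) no prior violation — holds.
(A) Schedule A material — not satisfied.
(B) holds permit — not met.
So (ii) is not satisfied (F OR F).
So (b) is not satisfied (T AND F).
(A) weather ok — not met.
(B) not (training certified) — not satisfied.
(i) = F OR F = false.
(ii) not (supervisor present) — met.
(iii) no residence in 500 ft — satisfied.
(c) = F AND T AND T = false.
(2): F OR F OR F → false.
So Overall is not satisfied (T AND F).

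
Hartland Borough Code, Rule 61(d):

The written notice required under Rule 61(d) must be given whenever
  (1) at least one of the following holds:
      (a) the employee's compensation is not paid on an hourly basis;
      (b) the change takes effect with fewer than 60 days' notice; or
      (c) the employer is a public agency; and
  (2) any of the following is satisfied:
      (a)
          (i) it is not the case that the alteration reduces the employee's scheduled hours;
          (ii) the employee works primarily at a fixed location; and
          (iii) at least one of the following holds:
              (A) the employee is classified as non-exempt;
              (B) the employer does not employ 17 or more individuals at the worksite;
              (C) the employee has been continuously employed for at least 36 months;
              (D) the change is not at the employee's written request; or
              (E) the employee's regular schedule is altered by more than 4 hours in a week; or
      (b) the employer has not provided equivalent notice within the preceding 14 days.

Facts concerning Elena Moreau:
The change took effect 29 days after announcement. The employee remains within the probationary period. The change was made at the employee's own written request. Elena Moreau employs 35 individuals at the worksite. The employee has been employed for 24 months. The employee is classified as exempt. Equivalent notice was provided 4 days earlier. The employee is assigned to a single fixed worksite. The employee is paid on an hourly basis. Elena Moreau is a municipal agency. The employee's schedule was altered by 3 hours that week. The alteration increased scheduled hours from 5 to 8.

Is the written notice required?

(a) not (hourly-paid) — not satisfied.
(b) < 60 days' notice — satisfied.
(c) public agency — holds.
(1) = F OR T OR T = true.
(i) not (hours reduced) — satisfied.
(ii) fixed location — satisfied.
(A) non-exempt — not met.
(B) not (≥ 17 at site) — fails.
(C) tenure ≥ 36 mo. — not satisfied.
(D) not employee-requested — fails.
(E) schedule shift > 4h — not met.
So (iii) is not satisfied (F OR F OR F OR F OR F).
(a): T AND T AND F → false.
(b) no recent notice — not satisfied.
(2): F OR F → false.
So Overall is not satisfied (T AND F).

No — not required.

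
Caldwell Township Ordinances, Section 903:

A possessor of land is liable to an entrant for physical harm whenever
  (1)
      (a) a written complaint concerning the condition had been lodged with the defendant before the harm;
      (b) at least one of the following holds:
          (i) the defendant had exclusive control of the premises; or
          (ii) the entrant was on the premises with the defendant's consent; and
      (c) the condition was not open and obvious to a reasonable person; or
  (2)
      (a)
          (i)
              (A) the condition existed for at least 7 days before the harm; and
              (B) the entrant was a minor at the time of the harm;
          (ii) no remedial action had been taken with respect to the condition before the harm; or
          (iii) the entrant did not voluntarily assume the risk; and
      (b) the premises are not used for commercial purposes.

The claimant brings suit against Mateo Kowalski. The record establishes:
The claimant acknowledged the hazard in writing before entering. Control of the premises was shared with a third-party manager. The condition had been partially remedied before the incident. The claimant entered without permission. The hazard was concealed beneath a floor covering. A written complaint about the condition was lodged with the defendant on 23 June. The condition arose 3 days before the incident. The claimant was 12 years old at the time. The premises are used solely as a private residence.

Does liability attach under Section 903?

(a) complaint lodged — holds.
(i) exclusive control — not met.
(ii) consent to enter — not met.
(b): F OR F → false.
(c) not open/obvious — met.
(1) = T AND F AND T = false.
(A) condition ≥7 days old — fails.
(B) entrant a minor — holds.
(i): F AND T → false.
(ii) no remedial action — not met.
(iii) no assumed risk — fails.
(a): F OR F OR F → false.
(b) not (commercial use) — satisfied.
(2) = F AND T = false.
Overall: F OR F → false.

No — not liable.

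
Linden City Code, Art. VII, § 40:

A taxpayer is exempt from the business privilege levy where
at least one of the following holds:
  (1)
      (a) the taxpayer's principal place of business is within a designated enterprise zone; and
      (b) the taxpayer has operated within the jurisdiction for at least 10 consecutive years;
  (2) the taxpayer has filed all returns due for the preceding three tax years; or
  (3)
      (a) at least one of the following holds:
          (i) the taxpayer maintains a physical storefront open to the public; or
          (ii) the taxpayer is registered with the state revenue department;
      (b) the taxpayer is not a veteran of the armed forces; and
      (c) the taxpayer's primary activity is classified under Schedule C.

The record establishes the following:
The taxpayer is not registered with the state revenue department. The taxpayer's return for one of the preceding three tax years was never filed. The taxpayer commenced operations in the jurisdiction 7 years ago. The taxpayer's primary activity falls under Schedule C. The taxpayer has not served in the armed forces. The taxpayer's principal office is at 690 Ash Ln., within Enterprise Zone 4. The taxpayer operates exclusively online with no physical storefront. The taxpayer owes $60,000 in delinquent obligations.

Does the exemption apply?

No — not exempt.

(a) in enterprise zone — satisfied.
(b) ≥ 10 yrs in jurisdiction — not met.
So (1) is not satisfied (T AND F).
(2) returns current — not met.
(i) has storefront — fails.
(ii) state-registered — not satisfied.
So (a) is not satisfied (F OR F).
(b) not (veteran) — holds.
(c) Schedule C activity — satisfied.
(3): F AND T AND T → false.
Overall: F OR F OR F → false.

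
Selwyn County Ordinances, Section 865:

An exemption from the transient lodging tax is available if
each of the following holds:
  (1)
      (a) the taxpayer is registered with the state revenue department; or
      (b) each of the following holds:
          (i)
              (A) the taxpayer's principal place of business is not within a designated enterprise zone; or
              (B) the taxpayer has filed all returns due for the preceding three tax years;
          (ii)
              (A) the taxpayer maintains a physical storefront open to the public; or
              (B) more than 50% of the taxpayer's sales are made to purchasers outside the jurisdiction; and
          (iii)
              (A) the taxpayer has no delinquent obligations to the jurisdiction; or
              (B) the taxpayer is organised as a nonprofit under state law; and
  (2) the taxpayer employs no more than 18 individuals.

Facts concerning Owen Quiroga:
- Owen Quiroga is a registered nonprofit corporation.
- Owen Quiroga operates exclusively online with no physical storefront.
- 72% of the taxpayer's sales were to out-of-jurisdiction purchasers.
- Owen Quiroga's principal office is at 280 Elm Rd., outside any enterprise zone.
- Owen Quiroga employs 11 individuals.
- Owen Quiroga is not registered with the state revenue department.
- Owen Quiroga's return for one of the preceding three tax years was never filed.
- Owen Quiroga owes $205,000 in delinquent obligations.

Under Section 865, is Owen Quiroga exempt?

(a) state-registered — not met.
(A) not (in enterprise zone) — met.
(B) returns current — not met.
(i): T OR F → true.
(A) has storefront — fails.
(B) >50% out-of-jur. sales — holds.
(ii): F OR T → true.
(A) no delinquency — fails.
(B) nonprofit — holds.
So (iii) is satisfied (F OR T).
(b): T AND T AND T → true.
(1) = F OR T = true.
(2) ≤ 18 employees — met.
Overall: T AND T → true.

Yes — exempt.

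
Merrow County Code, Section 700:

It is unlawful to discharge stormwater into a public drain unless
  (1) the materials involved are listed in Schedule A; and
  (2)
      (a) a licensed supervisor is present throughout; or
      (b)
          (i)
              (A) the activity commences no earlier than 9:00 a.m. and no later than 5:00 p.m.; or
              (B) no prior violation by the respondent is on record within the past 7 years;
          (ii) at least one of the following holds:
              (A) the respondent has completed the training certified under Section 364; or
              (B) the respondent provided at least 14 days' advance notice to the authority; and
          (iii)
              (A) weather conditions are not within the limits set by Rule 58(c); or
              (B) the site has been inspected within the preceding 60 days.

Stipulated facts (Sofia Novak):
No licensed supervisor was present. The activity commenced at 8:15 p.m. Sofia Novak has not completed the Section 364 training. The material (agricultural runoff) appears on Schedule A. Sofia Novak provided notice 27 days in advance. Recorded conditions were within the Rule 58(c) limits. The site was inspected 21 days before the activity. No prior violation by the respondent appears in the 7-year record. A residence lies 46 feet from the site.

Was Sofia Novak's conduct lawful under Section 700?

Yes — lawful.

(1) Schedule A material — satisfied.
(a) supervisor present — not satisfied.
(A) start within hours — not met.
(B) no prior violation — met.
So (i) is satisfied (F OR T).
(A) training certified — fails.
(B) ≥14 days' notice — satisfied.
(ii) = F OR T = true.
(A) not (weather ok) — fails.
(B) site inspected — met.
(iii) = F OR T = true.
So (b) is satisfied (T AND T AND T).
So (2) is satisfied (F OR T).
So Overall is satisfied (T AND T).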